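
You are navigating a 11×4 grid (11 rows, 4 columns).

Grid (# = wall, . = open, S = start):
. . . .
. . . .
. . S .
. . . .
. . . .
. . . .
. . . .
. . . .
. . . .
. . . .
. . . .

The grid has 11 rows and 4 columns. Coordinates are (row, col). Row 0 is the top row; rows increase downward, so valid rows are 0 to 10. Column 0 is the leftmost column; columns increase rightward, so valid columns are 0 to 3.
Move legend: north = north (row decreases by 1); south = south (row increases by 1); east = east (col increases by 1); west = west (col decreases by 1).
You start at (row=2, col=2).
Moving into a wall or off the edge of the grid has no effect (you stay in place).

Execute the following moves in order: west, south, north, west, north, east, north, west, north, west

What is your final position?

Answer: Final position: (row=0, col=0)

Derivation:
Start: (row=2, col=2)
  west (west): (row=2, col=2) -> (row=2, col=1)
  south (south): (row=2, col=1) -> (row=3, col=1)
  north (north): (row=3, col=1) -> (row=2, col=1)
  west (west): (row=2, col=1) -> (row=2, col=0)
  north (north): (row=2, col=0) -> (row=1, col=0)
  east (east): (row=1, col=0) -> (row=1, col=1)
  north (north): (row=1, col=1) -> (row=0, col=1)
  west (west): (row=0, col=1) -> (row=0, col=0)
  north (north): blocked, stay at (row=0, col=0)
  west (west): blocked, stay at (row=0, col=0)
Final: (row=0, col=0)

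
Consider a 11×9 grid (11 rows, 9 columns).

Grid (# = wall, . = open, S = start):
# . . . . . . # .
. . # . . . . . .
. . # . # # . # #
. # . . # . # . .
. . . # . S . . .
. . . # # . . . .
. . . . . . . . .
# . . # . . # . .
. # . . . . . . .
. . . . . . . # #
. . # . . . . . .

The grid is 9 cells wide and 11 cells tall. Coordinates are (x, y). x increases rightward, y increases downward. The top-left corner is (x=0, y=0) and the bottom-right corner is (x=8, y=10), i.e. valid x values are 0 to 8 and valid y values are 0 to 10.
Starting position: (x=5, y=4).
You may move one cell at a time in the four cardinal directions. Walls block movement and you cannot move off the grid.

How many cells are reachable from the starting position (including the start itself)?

BFS flood-fill from (x=5, y=4):
  Distance 0: (x=5, y=4)
  Distance 1: (x=5, y=3), (x=4, y=4), (x=6, y=4), (x=5, y=5)
  Distance 2: (x=7, y=4), (x=6, y=5), (x=5, y=6)
  Distance 3: (x=7, y=3), (x=8, y=4), (x=7, y=5), (x=4, y=6), (x=6, y=6), (x=5, y=7)
  Distance 4: (x=8, y=3), (x=8, y=5), (x=3, y=6), (x=7, y=6), (x=4, y=7), (x=5, y=8)
  Distance 5: (x=2, y=6), (x=8, y=6), (x=7, y=7), (x=4, y=8), (x=6, y=8), (x=5, y=9)
  Distance 6: (x=2, y=5), (x=1, y=6), (x=2, y=7), (x=8, y=7), (x=3, y=8), (x=7, y=8), (x=4, y=9), (x=6, y=9), (x=5, y=10)
  Distance 7: (x=2, y=4), (x=1, y=5), (x=0, y=6), (x=1, y=7), (x=2, y=8), (x=8, y=8), (x=3, y=9), (x=4, y=10), (x=6, y=10)
  Distance 8: (x=2, y=3), (x=1, y=4), (x=0, y=5), (x=2, y=9), (x=3, y=10), (x=7, y=10)
  Distance 9: (x=3, y=3), (x=0, y=4), (x=1, y=9), (x=8, y=10)
  Distance 10: (x=3, y=2), (x=0, y=3), (x=0, y=9), (x=1, y=10)
  Distance 11: (x=3, y=1), (x=0, y=2), (x=0, y=8), (x=0, y=10)
  Distance 12: (x=3, y=0), (x=0, y=1), (x=4, y=1), (x=1, y=2)
  Distance 13: (x=2, y=0), (x=4, y=0), (x=1, y=1), (x=5, y=1)
  Distance 14: (x=1, y=0), (x=5, y=0), (x=6, y=1)
  Distance 15: (x=6, y=0), (x=7, y=1), (x=6, y=2)
  Distance 16: (x=8, y=1)
  Distance 17: (x=8, y=0)
Total reachable: 78 (grid has 78 open cells total)

Answer: Reachable cells: 78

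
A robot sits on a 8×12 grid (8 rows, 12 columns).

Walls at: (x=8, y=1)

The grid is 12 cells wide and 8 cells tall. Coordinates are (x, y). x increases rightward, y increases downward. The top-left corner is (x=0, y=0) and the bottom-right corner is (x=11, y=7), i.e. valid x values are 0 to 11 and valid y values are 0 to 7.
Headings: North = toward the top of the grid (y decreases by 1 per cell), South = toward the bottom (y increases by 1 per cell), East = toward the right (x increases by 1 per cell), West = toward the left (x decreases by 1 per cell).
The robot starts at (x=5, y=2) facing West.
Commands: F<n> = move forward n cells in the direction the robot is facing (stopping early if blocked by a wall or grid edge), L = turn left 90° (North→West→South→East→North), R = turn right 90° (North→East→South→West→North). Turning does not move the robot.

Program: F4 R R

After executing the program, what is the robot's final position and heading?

Answer: Final position: (x=1, y=2), facing East

Derivation:
Start: (x=5, y=2), facing West
  F4: move forward 4, now at (x=1, y=2)
  R: turn right, now facing North
  R: turn right, now facing East
Final: (x=1, y=2), facing East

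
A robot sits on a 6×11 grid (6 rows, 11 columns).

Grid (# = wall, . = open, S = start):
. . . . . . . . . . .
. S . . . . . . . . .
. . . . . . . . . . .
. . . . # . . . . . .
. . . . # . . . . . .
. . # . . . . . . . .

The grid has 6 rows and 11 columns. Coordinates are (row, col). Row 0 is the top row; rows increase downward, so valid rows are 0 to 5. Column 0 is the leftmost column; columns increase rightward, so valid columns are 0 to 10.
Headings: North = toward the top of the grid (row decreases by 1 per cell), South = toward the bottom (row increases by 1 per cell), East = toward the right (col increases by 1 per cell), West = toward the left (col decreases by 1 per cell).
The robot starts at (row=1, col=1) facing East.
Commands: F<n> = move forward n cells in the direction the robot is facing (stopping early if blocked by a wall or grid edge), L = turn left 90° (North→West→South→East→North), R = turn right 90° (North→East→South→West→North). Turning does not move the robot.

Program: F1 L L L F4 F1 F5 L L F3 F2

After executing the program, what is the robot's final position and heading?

Answer: Final position: (row=0, col=2), facing North

Derivation:
Start: (row=1, col=1), facing East
  F1: move forward 1, now at (row=1, col=2)
  L: turn left, now facing North
  L: turn left, now facing West
  L: turn left, now facing South
  F4: move forward 3/4 (blocked), now at (row=4, col=2)
  F1: move forward 0/1 (blocked), now at (row=4, col=2)
  F5: move forward 0/5 (blocked), now at (row=4, col=2)
  L: turn left, now facing East
  L: turn left, now facing North
  F3: move forward 3, now at (row=1, col=2)
  F2: move forward 1/2 (blocked), now at (row=0, col=2)
Final: (row=0, col=2), facing North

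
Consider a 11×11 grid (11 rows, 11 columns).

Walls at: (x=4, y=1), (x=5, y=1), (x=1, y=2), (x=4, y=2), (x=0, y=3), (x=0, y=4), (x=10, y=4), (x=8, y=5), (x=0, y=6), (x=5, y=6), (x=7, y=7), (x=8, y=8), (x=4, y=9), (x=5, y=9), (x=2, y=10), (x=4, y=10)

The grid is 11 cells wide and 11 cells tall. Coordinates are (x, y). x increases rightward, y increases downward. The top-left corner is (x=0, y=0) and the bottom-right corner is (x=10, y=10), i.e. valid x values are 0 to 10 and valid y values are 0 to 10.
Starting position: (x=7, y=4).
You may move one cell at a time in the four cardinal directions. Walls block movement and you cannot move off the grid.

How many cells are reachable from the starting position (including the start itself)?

BFS flood-fill from (x=7, y=4):
  Distance 0: (x=7, y=4)
  Distance 1: (x=7, y=3), (x=6, y=4), (x=8, y=4), (x=7, y=5)
  Distance 2: (x=7, y=2), (x=6, y=3), (x=8, y=3), (x=5, y=4), (x=9, y=4), (x=6, y=5), (x=7, y=6)
  Distance 3: (x=7, y=1), (x=6, y=2), (x=8, y=2), (x=5, y=3), (x=9, y=3), (x=4, y=4), (x=5, y=5), (x=9, y=5), (x=6, y=6), (x=8, y=6)
  Distance 4: (x=7, y=0), (x=6, y=1), (x=8, y=1), (x=5, y=2), (x=9, y=2), (x=4, y=3), (x=10, y=3), (x=3, y=4), (x=4, y=5), (x=10, y=5), (x=9, y=6), (x=6, y=7), (x=8, y=7)
  Distance 5: (x=6, y=0), (x=8, y=0), (x=9, y=1), (x=10, y=2), (x=3, y=3), (x=2, y=4), (x=3, y=5), (x=4, y=6), (x=10, y=6), (x=5, y=7), (x=9, y=7), (x=6, y=8)
  Distance 6: (x=5, y=0), (x=9, y=0), (x=10, y=1), (x=3, y=2), (x=2, y=3), (x=1, y=4), (x=2, y=5), (x=3, y=6), (x=4, y=7), (x=10, y=7), (x=5, y=8), (x=7, y=8), (x=9, y=8), (x=6, y=9)
  Distance 7: (x=4, y=0), (x=10, y=0), (x=3, y=1), (x=2, y=2), (x=1, y=3), (x=1, y=5), (x=2, y=6), (x=3, y=7), (x=4, y=8), (x=10, y=8), (x=7, y=9), (x=9, y=9), (x=6, y=10)
  Distance 8: (x=3, y=0), (x=2, y=1), (x=0, y=5), (x=1, y=6), (x=2, y=7), (x=3, y=8), (x=8, y=9), (x=10, y=9), (x=5, y=10), (x=7, y=10), (x=9, y=10)
  Distance 9: (x=2, y=0), (x=1, y=1), (x=1, y=7), (x=2, y=8), (x=3, y=9), (x=8, y=10), (x=10, y=10)
  Distance 10: (x=1, y=0), (x=0, y=1), (x=0, y=7), (x=1, y=8), (x=2, y=9), (x=3, y=10)
  Distance 11: (x=0, y=0), (x=0, y=2), (x=0, y=8), (x=1, y=9)
  Distance 12: (x=0, y=9), (x=1, y=10)
  Distance 13: (x=0, y=10)
Total reachable: 105 (grid has 105 open cells total)

Answer: Reachable cells: 105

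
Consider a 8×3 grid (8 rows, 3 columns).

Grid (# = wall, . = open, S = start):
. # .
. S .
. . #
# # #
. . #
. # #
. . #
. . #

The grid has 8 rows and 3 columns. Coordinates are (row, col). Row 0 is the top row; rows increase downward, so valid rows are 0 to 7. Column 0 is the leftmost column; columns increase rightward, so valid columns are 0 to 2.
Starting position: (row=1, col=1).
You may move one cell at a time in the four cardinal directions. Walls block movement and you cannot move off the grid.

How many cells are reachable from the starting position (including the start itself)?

Answer: Reachable cells: 7

Derivation:
BFS flood-fill from (row=1, col=1):
  Distance 0: (row=1, col=1)
  Distance 1: (row=1, col=0), (row=1, col=2), (row=2, col=1)
  Distance 2: (row=0, col=0), (row=0, col=2), (row=2, col=0)
Total reachable: 7 (grid has 14 open cells total)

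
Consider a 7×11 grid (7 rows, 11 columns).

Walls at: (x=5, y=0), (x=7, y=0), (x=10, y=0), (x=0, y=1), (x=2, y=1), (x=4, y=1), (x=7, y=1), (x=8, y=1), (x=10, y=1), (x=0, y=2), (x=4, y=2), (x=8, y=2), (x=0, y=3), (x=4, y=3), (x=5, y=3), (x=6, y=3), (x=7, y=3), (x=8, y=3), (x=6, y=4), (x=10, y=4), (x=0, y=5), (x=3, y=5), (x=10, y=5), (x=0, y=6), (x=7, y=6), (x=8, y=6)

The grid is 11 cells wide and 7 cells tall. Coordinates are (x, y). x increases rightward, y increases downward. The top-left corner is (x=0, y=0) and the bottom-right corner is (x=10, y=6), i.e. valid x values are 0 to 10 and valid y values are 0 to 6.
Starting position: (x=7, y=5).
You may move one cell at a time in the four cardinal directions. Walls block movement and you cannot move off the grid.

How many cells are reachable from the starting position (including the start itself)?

BFS flood-fill from (x=7, y=5):
  Distance 0: (x=7, y=5)
  Distance 1: (x=7, y=4), (x=6, y=5), (x=8, y=5)
  Distance 2: (x=8, y=4), (x=5, y=5), (x=9, y=5), (x=6, y=6)
  Distance 3: (x=5, y=4), (x=9, y=4), (x=4, y=5), (x=5, y=6), (x=9, y=6)
  Distance 4: (x=9, y=3), (x=4, y=4), (x=4, y=6), (x=10, y=6)
  Distance 5: (x=9, y=2), (x=10, y=3), (x=3, y=4), (x=3, y=6)
  Distance 6: (x=9, y=1), (x=10, y=2), (x=3, y=3), (x=2, y=4), (x=2, y=6)
  Distance 7: (x=9, y=0), (x=3, y=2), (x=2, y=3), (x=1, y=4), (x=2, y=5), (x=1, y=6)
  Distance 8: (x=8, y=0), (x=3, y=1), (x=2, y=2), (x=1, y=3), (x=0, y=4), (x=1, y=5)
  Distance 9: (x=3, y=0), (x=1, y=2)
  Distance 10: (x=2, y=0), (x=4, y=0), (x=1, y=1)
  Distance 11: (x=1, y=0)
  Distance 12: (x=0, y=0)
Total reachable: 45 (grid has 51 open cells total)

Answer: Reachable cells: 45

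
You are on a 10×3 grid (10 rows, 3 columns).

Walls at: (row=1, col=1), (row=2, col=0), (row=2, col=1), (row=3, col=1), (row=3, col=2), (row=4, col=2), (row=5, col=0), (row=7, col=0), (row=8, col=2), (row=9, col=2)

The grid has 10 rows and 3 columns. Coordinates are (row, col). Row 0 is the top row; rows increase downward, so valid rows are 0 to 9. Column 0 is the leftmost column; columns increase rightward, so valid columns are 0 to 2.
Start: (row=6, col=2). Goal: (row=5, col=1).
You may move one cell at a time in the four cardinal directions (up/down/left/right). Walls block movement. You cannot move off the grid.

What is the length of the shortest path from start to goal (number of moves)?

BFS from (row=6, col=2) until reaching (row=5, col=1):
  Distance 0: (row=6, col=2)
  Distance 1: (row=5, col=2), (row=6, col=1), (row=7, col=2)
  Distance 2: (row=5, col=1), (row=6, col=0), (row=7, col=1)  <- goal reached here
One shortest path (2 moves): (row=6, col=2) -> (row=6, col=1) -> (row=5, col=1)

Answer: Shortest path length: 2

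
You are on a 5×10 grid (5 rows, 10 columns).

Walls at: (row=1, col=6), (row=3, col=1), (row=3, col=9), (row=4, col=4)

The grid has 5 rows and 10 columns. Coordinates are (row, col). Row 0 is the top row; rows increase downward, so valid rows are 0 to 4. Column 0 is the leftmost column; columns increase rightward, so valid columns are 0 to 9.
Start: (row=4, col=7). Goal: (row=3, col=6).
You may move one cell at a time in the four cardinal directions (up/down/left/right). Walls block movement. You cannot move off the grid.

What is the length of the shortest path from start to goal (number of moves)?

Answer: Shortest path length: 2

Derivation:
BFS from (row=4, col=7) until reaching (row=3, col=6):
  Distance 0: (row=4, col=7)
  Distance 1: (row=3, col=7), (row=4, col=6), (row=4, col=8)
  Distance 2: (row=2, col=7), (row=3, col=6), (row=3, col=8), (row=4, col=5), (row=4, col=9)  <- goal reached here
One shortest path (2 moves): (row=4, col=7) -> (row=4, col=6) -> (row=3, col=6)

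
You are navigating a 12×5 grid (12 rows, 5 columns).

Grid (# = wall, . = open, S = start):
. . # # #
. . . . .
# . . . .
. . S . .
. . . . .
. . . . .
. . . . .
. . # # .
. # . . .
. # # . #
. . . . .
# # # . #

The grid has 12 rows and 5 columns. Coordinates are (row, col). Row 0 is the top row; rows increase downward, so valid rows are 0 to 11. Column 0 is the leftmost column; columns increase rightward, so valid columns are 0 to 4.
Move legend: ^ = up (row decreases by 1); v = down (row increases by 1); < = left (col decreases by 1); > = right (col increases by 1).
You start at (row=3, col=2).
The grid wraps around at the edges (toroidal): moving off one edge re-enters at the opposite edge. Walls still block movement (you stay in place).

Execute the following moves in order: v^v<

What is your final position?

Start: (row=3, col=2)
  v (down): (row=3, col=2) -> (row=4, col=2)
  ^ (up): (row=4, col=2) -> (row=3, col=2)
  v (down): (row=3, col=2) -> (row=4, col=2)
  < (left): (row=4, col=2) -> (row=4, col=1)
Final: (row=4, col=1)

Answer: Final position: (row=4, col=1)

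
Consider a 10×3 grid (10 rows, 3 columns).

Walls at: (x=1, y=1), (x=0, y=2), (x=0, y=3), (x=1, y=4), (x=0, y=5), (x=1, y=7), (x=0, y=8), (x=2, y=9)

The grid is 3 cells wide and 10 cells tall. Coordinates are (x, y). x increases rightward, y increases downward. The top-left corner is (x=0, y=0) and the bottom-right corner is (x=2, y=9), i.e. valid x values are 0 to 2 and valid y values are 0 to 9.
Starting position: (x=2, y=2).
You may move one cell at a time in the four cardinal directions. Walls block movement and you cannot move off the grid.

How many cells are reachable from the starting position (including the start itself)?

BFS flood-fill from (x=2, y=2):
  Distance 0: (x=2, y=2)
  Distance 1: (x=2, y=1), (x=1, y=2), (x=2, y=3)
  Distance 2: (x=2, y=0), (x=1, y=3), (x=2, y=4)
  Distance 3: (x=1, y=0), (x=2, y=5)
  Distance 4: (x=0, y=0), (x=1, y=5), (x=2, y=6)
  Distance 5: (x=0, y=1), (x=1, y=6), (x=2, y=7)
  Distance 6: (x=0, y=6), (x=2, y=8)
  Distance 7: (x=0, y=7), (x=1, y=8)
  Distance 8: (x=1, y=9)
  Distance 9: (x=0, y=9)
Total reachable: 21 (grid has 22 open cells total)

Answer: Reachable cells: 21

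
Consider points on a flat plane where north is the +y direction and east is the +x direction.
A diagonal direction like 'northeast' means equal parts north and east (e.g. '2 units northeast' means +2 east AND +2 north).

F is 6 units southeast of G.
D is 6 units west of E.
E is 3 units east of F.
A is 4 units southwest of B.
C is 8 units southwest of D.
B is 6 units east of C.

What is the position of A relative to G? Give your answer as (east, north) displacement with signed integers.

Answer: A is at (east=-3, north=-18) relative to G.

Derivation:
Place G at the origin (east=0, north=0).
  F is 6 units southeast of G: delta (east=+6, north=-6); F at (east=6, north=-6).
  E is 3 units east of F: delta (east=+3, north=+0); E at (east=9, north=-6).
  D is 6 units west of E: delta (east=-6, north=+0); D at (east=3, north=-6).
  C is 8 units southwest of D: delta (east=-8, north=-8); C at (east=-5, north=-14).
  B is 6 units east of C: delta (east=+6, north=+0); B at (east=1, north=-14).
  A is 4 units southwest of B: delta (east=-4, north=-4); A at (east=-3, north=-18).
Therefore A relative to G: (east=-3, north=-18).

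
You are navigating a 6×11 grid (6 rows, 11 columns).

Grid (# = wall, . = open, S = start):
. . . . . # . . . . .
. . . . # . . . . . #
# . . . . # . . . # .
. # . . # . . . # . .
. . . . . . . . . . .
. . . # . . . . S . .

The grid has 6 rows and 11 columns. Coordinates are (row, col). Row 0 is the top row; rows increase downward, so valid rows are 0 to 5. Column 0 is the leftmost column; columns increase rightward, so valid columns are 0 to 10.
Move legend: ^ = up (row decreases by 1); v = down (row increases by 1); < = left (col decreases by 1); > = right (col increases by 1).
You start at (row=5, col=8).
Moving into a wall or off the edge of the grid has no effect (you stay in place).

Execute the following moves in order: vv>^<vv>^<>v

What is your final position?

Start: (row=5, col=8)
  v (down): blocked, stay at (row=5, col=8)
  v (down): blocked, stay at (row=5, col=8)
  > (right): (row=5, col=8) -> (row=5, col=9)
  ^ (up): (row=5, col=9) -> (row=4, col=9)
  < (left): (row=4, col=9) -> (row=4, col=8)
  v (down): (row=4, col=8) -> (row=5, col=8)
  v (down): blocked, stay at (row=5, col=8)
  > (right): (row=5, col=8) -> (row=5, col=9)
  ^ (up): (row=5, col=9) -> (row=4, col=9)
  < (left): (row=4, col=9) -> (row=4, col=8)
  > (right): (row=4, col=8) -> (row=4, col=9)
  v (down): (row=4, col=9) -> (row=5, col=9)
Final: (row=5, col=9)

Answer: Final position: (row=5, col=9)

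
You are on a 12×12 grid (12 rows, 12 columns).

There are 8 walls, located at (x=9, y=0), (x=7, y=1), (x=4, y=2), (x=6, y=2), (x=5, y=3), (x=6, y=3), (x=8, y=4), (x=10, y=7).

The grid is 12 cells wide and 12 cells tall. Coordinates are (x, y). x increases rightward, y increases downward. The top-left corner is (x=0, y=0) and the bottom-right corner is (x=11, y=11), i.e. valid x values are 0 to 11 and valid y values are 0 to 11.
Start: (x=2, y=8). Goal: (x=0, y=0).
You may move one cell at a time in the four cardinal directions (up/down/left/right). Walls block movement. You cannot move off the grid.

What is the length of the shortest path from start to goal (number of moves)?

Answer: Shortest path length: 10

Derivation:
BFS from (x=2, y=8) until reaching (x=0, y=0):
  Distance 0: (x=2, y=8)
  Distance 1: (x=2, y=7), (x=1, y=8), (x=3, y=8), (x=2, y=9)
  Distance 2: (x=2, y=6), (x=1, y=7), (x=3, y=7), (x=0, y=8), (x=4, y=8), (x=1, y=9), (x=3, y=9), (x=2, y=10)
  Distance 3: (x=2, y=5), (x=1, y=6), (x=3, y=6), (x=0, y=7), (x=4, y=7), (x=5, y=8), (x=0, y=9), (x=4, y=9), (x=1, y=10), (x=3, y=10), (x=2, y=11)
  Distance 4: (x=2, y=4), (x=1, y=5), (x=3, y=5), (x=0, y=6), (x=4, y=6), (x=5, y=7), (x=6, y=8), (x=5, y=9), (x=0, y=10), (x=4, y=10), (x=1, y=11), (x=3, y=11)
  Distance 5: (x=2, y=3), (x=1, y=4), (x=3, y=4), (x=0, y=5), (x=4, y=5), (x=5, y=6), (x=6, y=7), (x=7, y=8), (x=6, y=9), (x=5, y=10), (x=0, y=11), (x=4, y=11)
  Distance 6: (x=2, y=2), (x=1, y=3), (x=3, y=3), (x=0, y=4), (x=4, y=4), (x=5, y=5), (x=6, y=6), (x=7, y=7), (x=8, y=8), (x=7, y=9), (x=6, y=10), (x=5, y=11)
  Distance 7: (x=2, y=1), (x=1, y=2), (x=3, y=2), (x=0, y=3), (x=4, y=3), (x=5, y=4), (x=6, y=5), (x=7, y=6), (x=8, y=7), (x=9, y=8), (x=8, y=9), (x=7, y=10), (x=6, y=11)
  Distance 8: (x=2, y=0), (x=1, y=1), (x=3, y=1), (x=0, y=2), (x=6, y=4), (x=7, y=5), (x=8, y=6), (x=9, y=7), (x=10, y=8), (x=9, y=9), (x=8, y=10), (x=7, y=11)
  Distance 9: (x=1, y=0), (x=3, y=0), (x=0, y=1), (x=4, y=1), (x=7, y=4), (x=8, y=5), (x=9, y=6), (x=11, y=8), (x=10, y=9), (x=9, y=10), (x=8, y=11)
  Distance 10: (x=0, y=0), (x=4, y=0), (x=5, y=1), (x=7, y=3), (x=9, y=5), (x=10, y=6), (x=11, y=7), (x=11, y=9), (x=10, y=10), (x=9, y=11)  <- goal reached here
One shortest path (10 moves): (x=2, y=8) -> (x=1, y=8) -> (x=0, y=8) -> (x=0, y=7) -> (x=0, y=6) -> (x=0, y=5) -> (x=0, y=4) -> (x=0, y=3) -> (x=0, y=2) -> (x=0, y=1) -> (x=0, y=0)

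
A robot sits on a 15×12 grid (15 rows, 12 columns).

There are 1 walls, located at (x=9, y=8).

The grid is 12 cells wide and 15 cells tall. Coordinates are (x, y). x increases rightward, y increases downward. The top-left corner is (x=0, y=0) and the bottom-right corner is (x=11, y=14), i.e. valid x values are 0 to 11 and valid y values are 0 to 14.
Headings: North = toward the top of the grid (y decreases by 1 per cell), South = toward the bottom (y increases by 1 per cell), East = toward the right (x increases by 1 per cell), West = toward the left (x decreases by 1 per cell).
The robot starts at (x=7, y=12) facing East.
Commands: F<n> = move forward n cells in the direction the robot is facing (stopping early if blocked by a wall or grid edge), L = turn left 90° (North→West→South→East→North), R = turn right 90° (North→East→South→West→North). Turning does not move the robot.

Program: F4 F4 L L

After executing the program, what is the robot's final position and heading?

Answer: Final position: (x=11, y=12), facing West

Derivation:
Start: (x=7, y=12), facing East
  F4: move forward 4, now at (x=11, y=12)
  F4: move forward 0/4 (blocked), now at (x=11, y=12)
  L: turn left, now facing North
  L: turn left, now facing West
Final: (x=11, y=12), facing West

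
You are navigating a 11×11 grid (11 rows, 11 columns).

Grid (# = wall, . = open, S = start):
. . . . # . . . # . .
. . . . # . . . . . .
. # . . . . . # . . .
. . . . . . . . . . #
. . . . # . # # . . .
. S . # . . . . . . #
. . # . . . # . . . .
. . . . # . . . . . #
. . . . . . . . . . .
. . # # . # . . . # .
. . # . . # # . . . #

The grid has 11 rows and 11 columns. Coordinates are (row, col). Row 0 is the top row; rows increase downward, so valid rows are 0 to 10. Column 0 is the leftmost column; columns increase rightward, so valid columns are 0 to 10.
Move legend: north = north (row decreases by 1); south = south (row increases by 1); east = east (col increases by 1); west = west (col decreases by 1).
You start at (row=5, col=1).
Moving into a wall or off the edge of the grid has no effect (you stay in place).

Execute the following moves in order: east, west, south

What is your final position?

Start: (row=5, col=1)
  east (east): (row=5, col=1) -> (row=5, col=2)
  west (west): (row=5, col=2) -> (row=5, col=1)
  south (south): (row=5, col=1) -> (row=6, col=1)
Final: (row=6, col=1)

Answer: Final position: (row=6, col=1)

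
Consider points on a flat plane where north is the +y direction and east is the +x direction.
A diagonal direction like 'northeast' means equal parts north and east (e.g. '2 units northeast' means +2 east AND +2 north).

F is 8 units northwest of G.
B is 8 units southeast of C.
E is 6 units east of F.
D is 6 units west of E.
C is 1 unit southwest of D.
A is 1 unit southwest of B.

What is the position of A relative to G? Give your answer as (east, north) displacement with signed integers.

Answer: A is at (east=-2, north=-2) relative to G.

Derivation:
Place G at the origin (east=0, north=0).
  F is 8 units northwest of G: delta (east=-8, north=+8); F at (east=-8, north=8).
  E is 6 units east of F: delta (east=+6, north=+0); E at (east=-2, north=8).
  D is 6 units west of E: delta (east=-6, north=+0); D at (east=-8, north=8).
  C is 1 unit southwest of D: delta (east=-1, north=-1); C at (east=-9, north=7).
  B is 8 units southeast of C: delta (east=+8, north=-8); B at (east=-1, north=-1).
  A is 1 unit southwest of B: delta (east=-1, north=-1); A at (east=-2, north=-2).
Therefore A relative to G: (east=-2, north=-2).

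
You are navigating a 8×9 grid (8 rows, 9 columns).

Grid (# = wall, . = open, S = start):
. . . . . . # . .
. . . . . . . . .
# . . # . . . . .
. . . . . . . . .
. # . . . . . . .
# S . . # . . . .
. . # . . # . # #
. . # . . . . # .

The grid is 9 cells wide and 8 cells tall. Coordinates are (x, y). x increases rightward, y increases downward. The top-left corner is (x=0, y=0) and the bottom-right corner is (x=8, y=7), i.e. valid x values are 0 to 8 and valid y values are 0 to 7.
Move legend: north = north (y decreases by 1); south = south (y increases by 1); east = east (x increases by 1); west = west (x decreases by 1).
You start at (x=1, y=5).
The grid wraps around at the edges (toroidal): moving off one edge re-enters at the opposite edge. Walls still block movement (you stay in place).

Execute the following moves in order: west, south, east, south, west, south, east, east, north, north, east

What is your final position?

Start: (x=1, y=5)
  west (west): blocked, stay at (x=1, y=5)
  south (south): (x=1, y=5) -> (x=1, y=6)
  east (east): blocked, stay at (x=1, y=6)
  south (south): (x=1, y=6) -> (x=1, y=7)
  west (west): (x=1, y=7) -> (x=0, y=7)
  south (south): (x=0, y=7) -> (x=0, y=0)
  east (east): (x=0, y=0) -> (x=1, y=0)
  east (east): (x=1, y=0) -> (x=2, y=0)
  north (north): blocked, stay at (x=2, y=0)
  north (north): blocked, stay at (x=2, y=0)
  east (east): (x=2, y=0) -> (x=3, y=0)
Final: (x=3, y=0)

Answer: Final position: (x=3, y=0)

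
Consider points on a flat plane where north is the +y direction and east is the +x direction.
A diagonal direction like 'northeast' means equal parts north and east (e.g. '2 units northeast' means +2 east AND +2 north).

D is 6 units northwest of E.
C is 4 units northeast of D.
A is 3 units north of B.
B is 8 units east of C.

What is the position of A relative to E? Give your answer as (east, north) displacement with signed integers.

Answer: A is at (east=6, north=13) relative to E.

Derivation:
Place E at the origin (east=0, north=0).
  D is 6 units northwest of E: delta (east=-6, north=+6); D at (east=-6, north=6).
  C is 4 units northeast of D: delta (east=+4, north=+4); C at (east=-2, north=10).
  B is 8 units east of C: delta (east=+8, north=+0); B at (east=6, north=10).
  A is 3 units north of B: delta (east=+0, north=+3); A at (east=6, north=13).
Therefore A relative to E: (east=6, north=13).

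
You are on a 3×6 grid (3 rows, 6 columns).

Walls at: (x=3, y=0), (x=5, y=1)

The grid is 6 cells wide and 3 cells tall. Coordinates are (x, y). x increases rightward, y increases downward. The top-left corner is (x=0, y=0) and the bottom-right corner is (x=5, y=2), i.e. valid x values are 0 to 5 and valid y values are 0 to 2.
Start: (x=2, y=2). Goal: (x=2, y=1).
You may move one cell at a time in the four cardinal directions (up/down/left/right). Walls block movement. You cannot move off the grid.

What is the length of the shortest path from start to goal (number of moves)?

Answer: Shortest path length: 1

Derivation:
BFS from (x=2, y=2) until reaching (x=2, y=1):
  Distance 0: (x=2, y=2)
  Distance 1: (x=2, y=1), (x=1, y=2), (x=3, y=2)  <- goal reached here
One shortest path (1 moves): (x=2, y=2) -> (x=2, y=1)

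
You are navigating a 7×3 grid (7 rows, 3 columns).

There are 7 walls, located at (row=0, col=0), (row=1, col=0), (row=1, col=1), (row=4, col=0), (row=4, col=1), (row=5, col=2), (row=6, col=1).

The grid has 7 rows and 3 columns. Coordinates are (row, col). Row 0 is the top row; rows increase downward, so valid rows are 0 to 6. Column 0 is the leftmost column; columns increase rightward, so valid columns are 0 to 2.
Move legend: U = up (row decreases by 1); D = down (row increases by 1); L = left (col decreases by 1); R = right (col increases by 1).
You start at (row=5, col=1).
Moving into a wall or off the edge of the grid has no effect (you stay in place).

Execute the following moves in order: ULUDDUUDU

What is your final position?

Start: (row=5, col=1)
  U (up): blocked, stay at (row=5, col=1)
  L (left): (row=5, col=1) -> (row=5, col=0)
  U (up): blocked, stay at (row=5, col=0)
  D (down): (row=5, col=0) -> (row=6, col=0)
  D (down): blocked, stay at (row=6, col=0)
  U (up): (row=6, col=0) -> (row=5, col=0)
  U (up): blocked, stay at (row=5, col=0)
  D (down): (row=5, col=0) -> (row=6, col=0)
  U (up): (row=6, col=0) -> (row=5, col=0)
Final: (row=5, col=0)

Answer: Final position: (row=5, col=0)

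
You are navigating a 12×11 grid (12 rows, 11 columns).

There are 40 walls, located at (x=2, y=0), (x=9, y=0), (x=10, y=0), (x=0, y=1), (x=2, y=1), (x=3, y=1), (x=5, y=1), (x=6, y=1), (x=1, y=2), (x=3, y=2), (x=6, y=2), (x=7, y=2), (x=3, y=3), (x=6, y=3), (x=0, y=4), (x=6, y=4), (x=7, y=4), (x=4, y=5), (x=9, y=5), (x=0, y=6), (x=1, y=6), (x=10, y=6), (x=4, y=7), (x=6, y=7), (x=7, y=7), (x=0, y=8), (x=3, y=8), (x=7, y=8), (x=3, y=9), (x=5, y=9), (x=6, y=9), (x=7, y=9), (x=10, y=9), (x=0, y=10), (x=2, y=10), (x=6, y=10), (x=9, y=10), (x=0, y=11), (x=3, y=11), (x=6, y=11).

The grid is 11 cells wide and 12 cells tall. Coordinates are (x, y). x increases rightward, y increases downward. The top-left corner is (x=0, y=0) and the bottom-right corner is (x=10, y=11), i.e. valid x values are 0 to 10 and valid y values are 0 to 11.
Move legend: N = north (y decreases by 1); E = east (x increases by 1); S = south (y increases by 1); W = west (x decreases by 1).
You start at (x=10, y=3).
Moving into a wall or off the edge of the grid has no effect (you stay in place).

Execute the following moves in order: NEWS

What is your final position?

Answer: Final position: (x=9, y=3)

Derivation:
Start: (x=10, y=3)
  N (north): (x=10, y=3) -> (x=10, y=2)
  E (east): blocked, stay at (x=10, y=2)
  W (west): (x=10, y=2) -> (x=9, y=2)
  S (south): (x=9, y=2) -> (x=9, y=3)
Final: (x=9, y=3)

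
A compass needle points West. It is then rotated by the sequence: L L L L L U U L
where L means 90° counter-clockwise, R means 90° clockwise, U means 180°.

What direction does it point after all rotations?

Answer: Final heading: East

Derivation:
Start: West
  L (left (90° counter-clockwise)) -> South
  L (left (90° counter-clockwise)) -> East
  L (left (90° counter-clockwise)) -> North
  L (left (90° counter-clockwise)) -> West
  L (left (90° counter-clockwise)) -> South
  U (U-turn (180°)) -> North
  U (U-turn (180°)) -> South
  L (left (90° counter-clockwise)) -> East
Final: East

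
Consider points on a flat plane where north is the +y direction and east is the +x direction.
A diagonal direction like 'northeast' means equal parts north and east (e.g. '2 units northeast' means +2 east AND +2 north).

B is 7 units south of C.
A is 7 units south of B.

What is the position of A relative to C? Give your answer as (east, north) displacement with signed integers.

Place C at the origin (east=0, north=0).
  B is 7 units south of C: delta (east=+0, north=-7); B at (east=0, north=-7).
  A is 7 units south of B: delta (east=+0, north=-7); A at (east=0, north=-14).
Therefore A relative to C: (east=0, north=-14).

Answer: A is at (east=0, north=-14) relative to C.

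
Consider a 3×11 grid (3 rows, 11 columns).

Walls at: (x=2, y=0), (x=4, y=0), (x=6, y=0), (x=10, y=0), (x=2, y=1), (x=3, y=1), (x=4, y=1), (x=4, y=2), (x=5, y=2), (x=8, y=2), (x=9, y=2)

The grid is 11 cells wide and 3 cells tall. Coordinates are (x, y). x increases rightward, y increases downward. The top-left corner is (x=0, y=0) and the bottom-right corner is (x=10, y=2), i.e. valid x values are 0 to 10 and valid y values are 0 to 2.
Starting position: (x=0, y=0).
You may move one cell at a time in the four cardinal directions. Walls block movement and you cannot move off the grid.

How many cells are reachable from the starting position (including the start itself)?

Answer: Reachable cells: 8

Derivation:
BFS flood-fill from (x=0, y=0):
  Distance 0: (x=0, y=0)
  Distance 1: (x=1, y=0), (x=0, y=1)
  Distance 2: (x=1, y=1), (x=0, y=2)
  Distance 3: (x=1, y=2)
  Distance 4: (x=2, y=2)
  Distance 5: (x=3, y=2)
Total reachable: 8 (grid has 22 open cells total)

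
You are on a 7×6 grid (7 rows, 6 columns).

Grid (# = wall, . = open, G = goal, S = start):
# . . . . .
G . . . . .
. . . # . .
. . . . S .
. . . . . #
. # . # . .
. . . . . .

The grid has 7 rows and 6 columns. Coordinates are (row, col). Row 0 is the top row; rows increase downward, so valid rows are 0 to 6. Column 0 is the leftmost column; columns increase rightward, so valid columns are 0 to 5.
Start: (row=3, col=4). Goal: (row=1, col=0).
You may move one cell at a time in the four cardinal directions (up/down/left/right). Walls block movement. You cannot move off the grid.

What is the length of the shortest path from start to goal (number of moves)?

BFS from (row=3, col=4) until reaching (row=1, col=0):
  Distance 0: (row=3, col=4)
  Distance 1: (row=2, col=4), (row=3, col=3), (row=3, col=5), (row=4, col=4)
  Distance 2: (row=1, col=4), (row=2, col=5), (row=3, col=2), (row=4, col=3), (row=5, col=4)
  Distance 3: (row=0, col=4), (row=1, col=3), (row=1, col=5), (row=2, col=2), (row=3, col=1), (row=4, col=2), (row=5, col=5), (row=6, col=4)
  Distance 4: (row=0, col=3), (row=0, col=5), (row=1, col=2), (row=2, col=1), (row=3, col=0), (row=4, col=1), (row=5, col=2), (row=6, col=3), (row=6, col=5)
  Distance 5: (row=0, col=2), (row=1, col=1), (row=2, col=0), (row=4, col=0), (row=6, col=2)
  Distance 6: (row=0, col=1), (row=1, col=0), (row=5, col=0), (row=6, col=1)  <- goal reached here
One shortest path (6 moves): (row=3, col=4) -> (row=3, col=3) -> (row=3, col=2) -> (row=3, col=1) -> (row=3, col=0) -> (row=2, col=0) -> (row=1, col=0)

Answer: Shortest path length: 6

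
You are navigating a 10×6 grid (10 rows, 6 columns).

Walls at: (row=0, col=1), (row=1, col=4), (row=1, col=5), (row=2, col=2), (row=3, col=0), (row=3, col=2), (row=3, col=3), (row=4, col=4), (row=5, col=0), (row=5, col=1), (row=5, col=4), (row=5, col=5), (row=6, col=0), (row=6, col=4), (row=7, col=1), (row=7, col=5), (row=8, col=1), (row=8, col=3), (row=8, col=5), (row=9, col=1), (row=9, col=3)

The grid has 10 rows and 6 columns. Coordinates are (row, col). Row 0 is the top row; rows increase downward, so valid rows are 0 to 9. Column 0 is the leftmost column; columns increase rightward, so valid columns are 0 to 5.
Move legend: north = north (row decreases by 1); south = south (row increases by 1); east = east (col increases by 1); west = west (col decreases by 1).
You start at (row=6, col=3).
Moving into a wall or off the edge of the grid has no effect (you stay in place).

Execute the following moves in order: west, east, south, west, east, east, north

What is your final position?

Start: (row=6, col=3)
  west (west): (row=6, col=3) -> (row=6, col=2)
  east (east): (row=6, col=2) -> (row=6, col=3)
  south (south): (row=6, col=3) -> (row=7, col=3)
  west (west): (row=7, col=3) -> (row=7, col=2)
  east (east): (row=7, col=2) -> (row=7, col=3)
  east (east): (row=7, col=3) -> (row=7, col=4)
  north (north): blocked, stay at (row=7, col=4)
Final: (row=7, col=4)

Answer: Final position: (row=7, col=4)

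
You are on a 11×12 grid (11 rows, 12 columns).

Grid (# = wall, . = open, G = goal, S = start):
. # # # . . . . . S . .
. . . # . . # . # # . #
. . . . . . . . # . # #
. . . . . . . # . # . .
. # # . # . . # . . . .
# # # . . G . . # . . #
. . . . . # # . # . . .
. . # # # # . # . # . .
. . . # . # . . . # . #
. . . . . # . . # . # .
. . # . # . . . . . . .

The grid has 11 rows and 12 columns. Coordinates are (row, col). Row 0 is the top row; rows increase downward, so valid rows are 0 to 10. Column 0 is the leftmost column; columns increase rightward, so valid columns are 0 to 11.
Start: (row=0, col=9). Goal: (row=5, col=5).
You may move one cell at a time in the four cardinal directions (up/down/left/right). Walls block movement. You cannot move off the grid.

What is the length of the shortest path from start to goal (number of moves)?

BFS from (row=0, col=9) until reaching (row=5, col=5):
  Distance 0: (row=0, col=9)
  Distance 1: (row=0, col=8), (row=0, col=10)
  Distance 2: (row=0, col=7), (row=0, col=11), (row=1, col=10)
  Distance 3: (row=0, col=6), (row=1, col=7)
  Distance 4: (row=0, col=5), (row=2, col=7)
  Distance 5: (row=0, col=4), (row=1, col=5), (row=2, col=6)
  Distance 6: (row=1, col=4), (row=2, col=5), (row=3, col=6)
  Distance 7: (row=2, col=4), (row=3, col=5), (row=4, col=6)
  Distance 8: (row=2, col=3), (row=3, col=4), (row=4, col=5), (row=5, col=6)
  Distance 9: (row=2, col=2), (row=3, col=3), (row=5, col=5), (row=5, col=7)  <- goal reached here
One shortest path (9 moves): (row=0, col=9) -> (row=0, col=8) -> (row=0, col=7) -> (row=0, col=6) -> (row=0, col=5) -> (row=1, col=5) -> (row=2, col=5) -> (row=3, col=5) -> (row=4, col=5) -> (row=5, col=5)

Answer: Shortest path length: 9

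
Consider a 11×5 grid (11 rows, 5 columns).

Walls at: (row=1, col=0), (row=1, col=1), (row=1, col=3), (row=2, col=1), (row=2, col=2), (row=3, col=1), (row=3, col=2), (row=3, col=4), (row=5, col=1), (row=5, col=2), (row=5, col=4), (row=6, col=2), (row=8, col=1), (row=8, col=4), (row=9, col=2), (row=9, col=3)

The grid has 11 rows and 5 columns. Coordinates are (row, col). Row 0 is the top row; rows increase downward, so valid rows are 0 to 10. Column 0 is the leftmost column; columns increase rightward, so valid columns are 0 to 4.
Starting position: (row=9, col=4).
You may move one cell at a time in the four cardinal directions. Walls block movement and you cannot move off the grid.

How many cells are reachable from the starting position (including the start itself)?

BFS flood-fill from (row=9, col=4):
  Distance 0: (row=9, col=4)
  Distance 1: (row=10, col=4)
  Distance 2: (row=10, col=3)
  Distance 3: (row=10, col=2)
  Distance 4: (row=10, col=1)
  Distance 5: (row=9, col=1), (row=10, col=0)
  Distance 6: (row=9, col=0)
  Distance 7: (row=8, col=0)
  Distance 8: (row=7, col=0)
  Distance 9: (row=6, col=0), (row=7, col=1)
  Distance 10: (row=5, col=0), (row=6, col=1), (row=7, col=2)
  Distance 11: (row=4, col=0), (row=7, col=3), (row=8, col=2)
  Distance 12: (row=3, col=0), (row=4, col=1), (row=6, col=3), (row=7, col=4), (row=8, col=3)
  Distance 13: (row=2, col=0), (row=4, col=2), (row=5, col=3), (row=6, col=4)
  Distance 14: (row=4, col=3)
  Distance 15: (row=3, col=3), (row=4, col=4)
  Distance 16: (row=2, col=3)
  Distance 17: (row=2, col=4)
  Distance 18: (row=1, col=4)
  Distance 19: (row=0, col=4)
  Distance 20: (row=0, col=3)
  Distance 21: (row=0, col=2)
  Distance 22: (row=0, col=1), (row=1, col=2)
  Distance 23: (row=0, col=0)
Total reachable: 39 (grid has 39 open cells total)

Answer: Reachable cells: 39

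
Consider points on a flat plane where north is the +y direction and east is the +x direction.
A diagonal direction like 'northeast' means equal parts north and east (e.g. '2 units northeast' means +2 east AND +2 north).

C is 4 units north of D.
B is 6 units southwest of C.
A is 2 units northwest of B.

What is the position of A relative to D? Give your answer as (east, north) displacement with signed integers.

Answer: A is at (east=-8, north=0) relative to D.

Derivation:
Place D at the origin (east=0, north=0).
  C is 4 units north of D: delta (east=+0, north=+4); C at (east=0, north=4).
  B is 6 units southwest of C: delta (east=-6, north=-6); B at (east=-6, north=-2).
  A is 2 units northwest of B: delta (east=-2, north=+2); A at (east=-8, north=0).
Therefore A relative to D: (east=-8, north=0).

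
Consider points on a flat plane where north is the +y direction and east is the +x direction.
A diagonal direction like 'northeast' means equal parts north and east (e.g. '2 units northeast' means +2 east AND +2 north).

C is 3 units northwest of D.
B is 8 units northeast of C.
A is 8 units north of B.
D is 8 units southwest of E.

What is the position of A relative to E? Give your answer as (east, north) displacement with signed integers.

Answer: A is at (east=-3, north=11) relative to E.

Derivation:
Place E at the origin (east=0, north=0).
  D is 8 units southwest of E: delta (east=-8, north=-8); D at (east=-8, north=-8).
  C is 3 units northwest of D: delta (east=-3, north=+3); C at (east=-11, north=-5).
  B is 8 units northeast of C: delta (east=+8, north=+8); B at (east=-3, north=3).
  A is 8 units north of B: delta (east=+0, north=+8); A at (east=-3, north=11).
Therefore A relative to E: (east=-3, north=11).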